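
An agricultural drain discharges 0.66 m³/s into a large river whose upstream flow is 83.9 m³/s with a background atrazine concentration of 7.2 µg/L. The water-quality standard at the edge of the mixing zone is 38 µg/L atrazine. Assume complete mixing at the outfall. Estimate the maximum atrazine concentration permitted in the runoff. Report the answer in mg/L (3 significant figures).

7.2 µg/L = 0.0072 mg/L.
38 µg/L = 0.038 mg/L.
Mass balance: 0.038·84.56 = 0.66·Cₑ + 83.9·0.0072.
Cₑ = (3.213 − 0.6041) / 0.66 = 3.953 mg/L.

3.95 mg/L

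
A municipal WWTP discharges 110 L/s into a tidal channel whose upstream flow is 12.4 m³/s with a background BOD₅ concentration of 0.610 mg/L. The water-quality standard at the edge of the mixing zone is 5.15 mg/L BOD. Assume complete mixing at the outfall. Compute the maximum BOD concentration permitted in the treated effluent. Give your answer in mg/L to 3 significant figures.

517 mg/L

110 L/s = 0.11 m³/s.
Mass balance: 5.15·12.51 = 0.11·Cₑ + 12.4·0.61.
Cₑ = (64.43 − 7.564) / 0.11 = 516.9 mg/L.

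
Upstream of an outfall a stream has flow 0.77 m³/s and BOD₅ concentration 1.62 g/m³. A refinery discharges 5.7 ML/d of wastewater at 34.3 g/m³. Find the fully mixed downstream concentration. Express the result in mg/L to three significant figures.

4.20 mg/L

5.7 ML/d = 0.06597 m³/s.
By mass balance at complete mixing, C = (0.06597·34.3 + 0.77·1.62) / (0.06597 + 0.77) = 3.51/0.836 = 4.199 mg/L.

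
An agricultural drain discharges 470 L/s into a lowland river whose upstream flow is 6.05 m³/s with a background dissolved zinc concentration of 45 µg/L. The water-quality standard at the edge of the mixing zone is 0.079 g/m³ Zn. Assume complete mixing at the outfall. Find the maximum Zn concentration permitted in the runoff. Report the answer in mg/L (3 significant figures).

470 L/s = 0.47 m³/s.
45 µg/L = 0.045 mg/L.
Mass balance: 0.079·6.52 = 0.47·Cₑ + 6.05·0.045.
Cₑ = (0.5151 − 0.2722) / 0.47 = 0.5167 mg/L.

0.517 mg/L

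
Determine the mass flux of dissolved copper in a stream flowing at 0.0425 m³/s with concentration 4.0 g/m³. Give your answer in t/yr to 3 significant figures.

5.36 t/yr

Mass flux = Q·C = 0.0425 m³/s × 4 g/m³ = 0.17 g/s.
= 0.17 g/s × 31.56 = 5.365 t/yr.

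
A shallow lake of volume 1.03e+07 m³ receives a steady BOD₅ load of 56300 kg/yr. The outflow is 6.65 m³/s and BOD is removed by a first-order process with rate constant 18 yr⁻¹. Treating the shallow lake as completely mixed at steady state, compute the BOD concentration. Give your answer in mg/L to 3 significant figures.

0.142 mg/L

Outflow Q = 6.65 m³/s × 3.156e+07 s/yr = 2.099e+08 m³/yr.
Steady-state CSTR mass balance: W = Q·C + k·V·C, so C = W/(Q + kV).
Q + kV = 2.099e+08 + 18·1.03e+07 = 3.953e+08 m³/yr.
C = 56300/3.953e+08 = 0.0001424 kg/m³ = 0.1424 mg/L.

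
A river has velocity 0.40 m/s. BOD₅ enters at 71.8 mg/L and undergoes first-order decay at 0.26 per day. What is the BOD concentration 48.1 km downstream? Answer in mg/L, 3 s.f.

50.0 mg/L

Travel time t = 48.1 km / 0.40 m/s = 4.81e+04/0.40 = 1.202e+05 s = 1.392 d.
First-order decay: C = 71.8·exp(−0.26·1.392) = 71.8·0.6964 = 50 mg/L.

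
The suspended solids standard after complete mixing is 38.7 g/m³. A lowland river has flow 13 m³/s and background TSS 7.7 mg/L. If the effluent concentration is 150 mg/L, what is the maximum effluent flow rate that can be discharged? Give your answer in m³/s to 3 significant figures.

3.62 m³/s

Mass balance at complete mixing: C_std·(Q_w + Q_r) = Q_w·C_e + Q_r·C_b.
Rearranging, Q_w = Q_r·(C_std − C_b)/(C_e − C_std) = 13·(38.7 − 7.7) / (150 − 38.7) = 3.621 m³/s.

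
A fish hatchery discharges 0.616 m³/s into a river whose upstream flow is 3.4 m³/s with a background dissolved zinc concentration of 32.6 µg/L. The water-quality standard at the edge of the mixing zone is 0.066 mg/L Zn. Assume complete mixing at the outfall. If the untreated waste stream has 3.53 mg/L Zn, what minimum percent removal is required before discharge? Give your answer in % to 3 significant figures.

92.9 %

32.6 µg/L = 0.0326 mg/L.
Mass balance: 0.066·4.016 = 0.616·Cₑ + 3.4·0.0326.
Cₑ = (0.2651 − 0.1108) / 0.616 = 0.2504 mg/L.
Required removal = 1 − 0.2504/3.53 = 92.91 %.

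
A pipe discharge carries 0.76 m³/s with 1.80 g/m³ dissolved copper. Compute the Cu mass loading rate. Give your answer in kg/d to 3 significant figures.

Mass flux = Q·C = 0.76 m³/s × 1.8 g/m³ = 1.368 g/s.
= 1.368 g/s × 86.4 = 118.2 kg/d.

118 kg/d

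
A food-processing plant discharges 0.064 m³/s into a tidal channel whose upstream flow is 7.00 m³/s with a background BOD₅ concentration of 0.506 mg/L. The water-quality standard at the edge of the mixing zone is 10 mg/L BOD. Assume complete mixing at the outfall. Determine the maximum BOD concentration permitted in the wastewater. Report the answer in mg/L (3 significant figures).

Mass balance: 10·7.064 = 0.064·Cₑ + 7·0.506.
Cₑ = (70.64 − 3.542) / 0.064 = 1048 mg/L.

1050 mg/L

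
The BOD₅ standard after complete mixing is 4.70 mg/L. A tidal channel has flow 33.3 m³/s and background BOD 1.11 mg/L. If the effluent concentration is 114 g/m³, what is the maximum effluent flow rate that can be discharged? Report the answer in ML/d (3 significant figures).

94.5 ML/d

Mass balance at complete mixing: C_std·(Q_w + Q_r) = Q_w·C_e + Q_r·C_b.
Rearranging, Q_w = Q_r·(C_std − C_b)/(C_e − C_std) = 33.3·(4.7 − 1.11) / (114 − 4.7) = 1.094 m³/s.
= 94.5 ML/d.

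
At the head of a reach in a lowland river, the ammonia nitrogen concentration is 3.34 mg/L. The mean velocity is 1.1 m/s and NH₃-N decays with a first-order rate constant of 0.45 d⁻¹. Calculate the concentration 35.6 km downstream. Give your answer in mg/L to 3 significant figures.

Travel time t = 35.6 km / 1.1 m/s = 3.56e+04/1.1 = 3.236e+04 s = 0.3746 d.
First-order decay: C = 3.34·exp(−0.45·0.3746) = 3.34·0.8449 = 2.822 mg/L.

2.82 mg/L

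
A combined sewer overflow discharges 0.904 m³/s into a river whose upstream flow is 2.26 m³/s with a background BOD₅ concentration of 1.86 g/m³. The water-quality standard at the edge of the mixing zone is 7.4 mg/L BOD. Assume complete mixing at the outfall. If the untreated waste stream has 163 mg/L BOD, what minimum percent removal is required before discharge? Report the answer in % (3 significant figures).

87.0 %

Mass balance: 7.4·3.164 = 0.904·Cₑ + 2.26·1.86.
Cₑ = (23.41 − 4.204) / 0.904 = 21.25 mg/L.
Required removal = 1 − 21.25/163 = 86.96 %.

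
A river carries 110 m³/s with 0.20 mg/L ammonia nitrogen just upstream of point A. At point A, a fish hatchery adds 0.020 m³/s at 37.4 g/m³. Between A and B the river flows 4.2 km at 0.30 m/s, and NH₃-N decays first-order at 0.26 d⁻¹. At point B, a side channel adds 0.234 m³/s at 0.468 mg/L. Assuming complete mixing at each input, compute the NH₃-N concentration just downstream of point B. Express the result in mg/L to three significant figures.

0.199 mg/L

After input A: C = (110·0.2 + 0.02·37.4) / 110 = 0.2068 mg/L.
Over the 4.2 km reach to input B (t = 1.4e+04 s = 0.162 d), decay gives C = 0.2068·exp(−0.26·0.162) = 0.1982 mg/L.
After input B: C = (110·0.1982 + 0.234·0.468) / 110.3 = 0.1988 mg/L.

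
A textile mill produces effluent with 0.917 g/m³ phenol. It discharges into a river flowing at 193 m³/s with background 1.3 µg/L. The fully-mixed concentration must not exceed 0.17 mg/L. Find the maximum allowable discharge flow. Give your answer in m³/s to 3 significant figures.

43.6 m³/s

1.3 µg/L = 0.0013 mg/L.
Mass balance at complete mixing: C_std·(Q_w + Q_r) = Q_w·C_e + Q_r·C_b.
Rearranging, Q_w = Q_r·(C_std − C_b)/(C_e − C_std) = 193·(0.17 − 0.0013) / (0.917 − 0.17) = 43.59 m³/s.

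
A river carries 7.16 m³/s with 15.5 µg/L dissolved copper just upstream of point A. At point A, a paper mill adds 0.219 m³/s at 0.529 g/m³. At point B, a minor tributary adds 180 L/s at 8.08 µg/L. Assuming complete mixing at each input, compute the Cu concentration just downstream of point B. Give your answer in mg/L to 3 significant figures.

15.5 µg/L = 0.0155 mg/L.
After input A: C = (7.16·0.0155 + 0.219·0.529) / 7.379 = 0.03074 mg/L.
180 L/s = 0.18 m³/s.
8.08 µg/L = 0.00808 mg/L.
After input B: C = (7.379·0.03074 + 0.18·0.00808) / 7.559 = 0.0302 mg/L.

0.0302 mg/L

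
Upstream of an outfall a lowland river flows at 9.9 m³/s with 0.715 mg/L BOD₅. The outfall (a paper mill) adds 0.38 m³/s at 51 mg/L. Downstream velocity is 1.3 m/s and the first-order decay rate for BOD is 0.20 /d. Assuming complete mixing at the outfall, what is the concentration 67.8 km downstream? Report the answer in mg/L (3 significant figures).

2.28 mg/L

After complete mixing, C₀ = (0.38·51 + 9.9·0.715) / 10.28 = 2.574 mg/L.
Travel time t = 6.78e+04 m / 1.3 m/s = 5.215e+04 s = 0.6036 d.
C = 2.574·exp(−0.20·0.6036) = 2.574·0.8863 = 2.281 mg/L.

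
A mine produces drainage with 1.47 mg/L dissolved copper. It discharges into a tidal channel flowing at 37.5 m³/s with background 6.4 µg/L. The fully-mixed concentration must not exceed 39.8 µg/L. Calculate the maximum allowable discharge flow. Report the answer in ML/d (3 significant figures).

75.7 ML/d

6.4 µg/L = 0.0064 mg/L.
39.8 µg/L = 0.0398 mg/L.
Mass balance at complete mixing: C_std·(Q_w + Q_r) = Q_w·C_e + Q_r·C_b.
Rearranging, Q_w = Q_r·(C_std − C_b)/(C_e − C_std) = 37.5·(0.0398 − 0.0064) / (1.47 − 0.0398) = 0.8758 m³/s.
= 75.66 ML/d.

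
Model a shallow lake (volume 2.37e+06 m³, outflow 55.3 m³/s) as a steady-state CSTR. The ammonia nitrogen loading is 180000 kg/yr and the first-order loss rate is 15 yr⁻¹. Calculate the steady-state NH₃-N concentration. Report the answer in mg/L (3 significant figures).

Outflow Q = 55.3 m³/s × 3.156e+07 s/yr = 1.745e+09 m³/yr.
Steady-state CSTR mass balance: W = Q·C + k·V·C, so C = W/(Q + kV).
Q + kV = 1.745e+09 + 15·2.37e+06 = 1.781e+09 m³/yr.
C = 180000/1.781e+09 = 0.0001011 kg/m³ = 0.1011 mg/L.

0.101 mg/L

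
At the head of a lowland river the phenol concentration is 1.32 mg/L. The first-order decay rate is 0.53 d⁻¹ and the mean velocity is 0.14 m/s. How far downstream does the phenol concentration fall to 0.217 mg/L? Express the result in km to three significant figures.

41.2 km

From C = C₀·e^(−kt), t = ln(C₀/C)/k = ln(1.32/0.217)/0.53 = 1.805/0.53 = 3.407 d.
Distance = v·t = 0.14 m/s × 2.943e+05 s = 4.121e+04 m = 41.21 km.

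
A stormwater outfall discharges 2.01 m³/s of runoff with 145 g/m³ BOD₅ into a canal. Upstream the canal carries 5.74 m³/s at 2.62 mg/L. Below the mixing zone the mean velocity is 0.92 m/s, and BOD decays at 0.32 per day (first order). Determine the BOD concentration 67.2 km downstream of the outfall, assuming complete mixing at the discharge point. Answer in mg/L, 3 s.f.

30.2 mg/L

After complete mixing, C₀ = (2.01·145 + 5.74·2.62) / 7.75 = 39.55 mg/L.
Travel time t = 6.72e+04 m / 0.92 m/s = 7.304e+04 s = 0.8454 d.
C = 39.55·exp(−0.32·0.8454) = 39.55·0.763 = 30.17 mg/L.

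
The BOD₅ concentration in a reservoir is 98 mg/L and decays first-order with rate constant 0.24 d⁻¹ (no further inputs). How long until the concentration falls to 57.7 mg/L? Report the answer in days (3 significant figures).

2.21 d

t = ln(C₀/C)/k = ln(98/57.7)/0.24 = 0.5297/0.24 = 2.207 d.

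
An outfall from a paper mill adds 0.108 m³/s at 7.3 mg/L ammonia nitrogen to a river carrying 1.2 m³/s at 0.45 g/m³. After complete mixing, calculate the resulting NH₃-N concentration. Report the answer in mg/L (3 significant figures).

1.02 mg/L

Flow-weighted mixing gives C = (0.108·7.3 + 1.2·0.45) / (0.108 + 1.2) = 1.328/1.308 = 1.016 mg/L.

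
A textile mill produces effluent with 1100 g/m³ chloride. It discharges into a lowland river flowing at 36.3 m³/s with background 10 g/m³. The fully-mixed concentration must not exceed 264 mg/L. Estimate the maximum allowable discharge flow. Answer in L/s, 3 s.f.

11000 L/s

Mass balance at complete mixing: C_std·(Q_w + Q_r) = Q_w·C_e + Q_r·C_b.
Rearranging, Q_w = Q_r·(C_std − C_b)/(C_e − C_std) = 36.3·(264 − 10) / (1100 − 264) = 11.03 m³/s.
= 1.103e+04 L/s.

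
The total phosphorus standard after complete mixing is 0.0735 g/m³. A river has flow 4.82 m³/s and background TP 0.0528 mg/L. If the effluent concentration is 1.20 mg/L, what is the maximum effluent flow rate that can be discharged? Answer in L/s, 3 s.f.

88.6 L/s

Mass balance at complete mixing: C_std·(Q_w + Q_r) = Q_w·C_e + Q_r·C_b.
Rearranging, Q_w = Q_r·(C_std − C_b)/(C_e − C_std) = 4.82·(0.0735 − 0.0528) / (1.2 − 0.0735) = 0.08857 m³/s.
= 88.57 L/s.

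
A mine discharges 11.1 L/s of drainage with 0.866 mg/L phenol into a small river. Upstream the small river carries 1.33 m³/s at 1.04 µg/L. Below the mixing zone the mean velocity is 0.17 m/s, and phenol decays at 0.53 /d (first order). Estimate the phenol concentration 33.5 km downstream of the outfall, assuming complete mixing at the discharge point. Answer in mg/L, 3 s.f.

0.00245 mg/L

11.1 L/s = 0.0111 m³/s.
1.04 µg/L = 0.00104 mg/L.
After complete mixing, C₀ = (0.0111·0.866 + 1.33·0.00104) / 1.341 = 0.008199 mg/L.
Travel time t = 3.35e+04 m / 0.17 m/s = 1.971e+05 s = 2.281 d.
C = 0.008199·exp(−0.53·2.281) = 0.008199·0.2986 = 0.002448 mg/L.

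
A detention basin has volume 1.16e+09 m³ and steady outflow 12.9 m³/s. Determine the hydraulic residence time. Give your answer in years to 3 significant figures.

2.85 yr

Q = 12.9 m³/s × 3.156e+07 s/yr = 4.071e+08 m³/yr.
Hydraulic residence time τ = V/Q = 1.16e+09/4.071e+08 = 2.849 yr.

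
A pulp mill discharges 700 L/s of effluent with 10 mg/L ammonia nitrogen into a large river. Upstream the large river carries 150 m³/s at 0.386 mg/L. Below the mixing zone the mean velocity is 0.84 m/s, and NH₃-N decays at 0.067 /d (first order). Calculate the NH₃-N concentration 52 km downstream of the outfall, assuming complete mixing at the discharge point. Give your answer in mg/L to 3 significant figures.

0.410 mg/L

700 L/s = 0.7 m³/s.
After complete mixing, C₀ = (0.7·10 + 150·0.386) / 150.7 = 0.4307 mg/L.
Travel time t = 5.2e+04 m / 0.84 m/s = 6.19e+04 s = 0.7165 d.
C = 0.4307·exp(−0.067·0.7165) = 0.4307·0.9531 = 0.4105 mg/L.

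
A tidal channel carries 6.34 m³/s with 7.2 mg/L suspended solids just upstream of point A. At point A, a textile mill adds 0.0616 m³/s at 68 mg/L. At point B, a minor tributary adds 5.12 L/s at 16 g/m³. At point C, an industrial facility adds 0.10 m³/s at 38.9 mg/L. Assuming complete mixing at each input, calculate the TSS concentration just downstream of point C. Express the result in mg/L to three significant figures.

8.27 mg/L

After input A: C = (6.34·7.2 + 0.0616·68) / 6.402 = 7.785 mg/L.
5.12 L/s = 0.00512 m³/s.
After input B: C = (6.402·7.785 + 0.00512·16) / 6.407 = 7.792 mg/L.
After input C: C = (6.407·7.792 + 0.1·38.9) / 6.507 = 8.27 mg/L.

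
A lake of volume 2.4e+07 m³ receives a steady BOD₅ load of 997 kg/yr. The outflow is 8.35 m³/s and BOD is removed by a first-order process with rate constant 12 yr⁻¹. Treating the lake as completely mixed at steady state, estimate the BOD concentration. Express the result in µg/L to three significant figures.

1.81 µg/L

Outflow Q = 8.35 m³/s × 3.156e+07 s/yr = 2.635e+08 m³/yr.
Steady-state CSTR mass balance: W = Q·C + k·V·C, so C = W/(Q + kV).
Q + kV = 2.635e+08 + 12·2.4e+07 = 5.515e+08 m³/yr.
C = 997/5.515e+08 = 1.808e-06 kg/m³ = 0.001808 mg/L = 1.808 µg/L.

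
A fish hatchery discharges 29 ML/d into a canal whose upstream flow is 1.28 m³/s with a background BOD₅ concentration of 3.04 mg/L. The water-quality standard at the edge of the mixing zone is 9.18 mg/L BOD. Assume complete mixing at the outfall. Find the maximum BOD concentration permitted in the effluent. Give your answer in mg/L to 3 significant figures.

29 ML/d = 0.3356 m³/s.
Mass balance: 9.18·1.616 = 0.3356·Cₑ + 1.28·3.04.
Cₑ = (14.83 − 3.891) / 0.3356 = 32.59 mg/L.

32.6 mg/L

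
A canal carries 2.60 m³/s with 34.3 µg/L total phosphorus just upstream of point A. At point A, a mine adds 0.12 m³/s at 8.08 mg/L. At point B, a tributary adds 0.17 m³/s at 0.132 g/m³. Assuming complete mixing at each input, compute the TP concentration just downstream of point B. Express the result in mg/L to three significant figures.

34.3 µg/L = 0.0343 mg/L.
After input A: C = (2.6·0.0343 + 0.12·8.08) / 2.72 = 0.3893 mg/L.
After input B: C = (2.72·0.3893 + 0.17·0.132) / 2.89 = 0.3741 mg/L.

0.374 mg/L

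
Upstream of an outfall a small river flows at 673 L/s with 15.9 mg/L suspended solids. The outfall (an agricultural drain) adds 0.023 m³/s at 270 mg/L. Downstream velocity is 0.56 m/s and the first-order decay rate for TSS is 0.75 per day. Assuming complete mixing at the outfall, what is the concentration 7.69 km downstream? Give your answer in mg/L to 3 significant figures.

673 L/s = 0.673 m³/s.
After complete mixing, C₀ = (0.023·270 + 0.673·15.9) / 0.696 = 24.3 mg/L.
Travel time t = 7690 m / 0.56 m/s = 1.373e+04 s = 0.1589 d.
C = 24.3·exp(−0.75·0.1589) = 24.3·0.8876 = 21.57 mg/L.

21.6 mg/L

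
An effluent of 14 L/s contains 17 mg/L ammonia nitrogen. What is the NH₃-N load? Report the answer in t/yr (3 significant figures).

14 L/s = 0.014 m³/s.
Mass flux = Q·C = 0.014 m³/s × 17 g/m³ = 0.238 g/s.
= 0.238 g/s × 31.56 = 7.511 t/yr.

7.51 t/yr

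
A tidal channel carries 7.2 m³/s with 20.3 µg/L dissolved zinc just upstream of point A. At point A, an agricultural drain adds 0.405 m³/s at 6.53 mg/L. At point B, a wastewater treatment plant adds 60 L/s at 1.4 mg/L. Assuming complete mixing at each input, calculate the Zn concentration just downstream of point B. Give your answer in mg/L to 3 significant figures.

0.375 mg/L

20.3 µg/L = 0.0203 mg/L.
After input A: C = (7.2·0.0203 + 0.405·6.53) / 7.605 = 0.367 mg/L.
60 L/s = 0.06 m³/s.
After input B: C = (7.605·0.367 + 0.06·1.4) / 7.665 = 0.3751 mg/L.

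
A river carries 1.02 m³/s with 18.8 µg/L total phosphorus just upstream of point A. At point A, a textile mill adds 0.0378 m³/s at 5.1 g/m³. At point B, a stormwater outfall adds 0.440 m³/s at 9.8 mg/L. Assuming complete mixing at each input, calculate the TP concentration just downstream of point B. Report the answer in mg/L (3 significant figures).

3.02 mg/L

18.8 µg/L = 0.0188 mg/L.
After input A: C = (1.02·0.0188 + 0.0378·5.1) / 1.058 = 0.2004 mg/L.
After input B: C = (1.058·0.2004 + 0.44·9.8) / 1.498 = 3.02 mg/L.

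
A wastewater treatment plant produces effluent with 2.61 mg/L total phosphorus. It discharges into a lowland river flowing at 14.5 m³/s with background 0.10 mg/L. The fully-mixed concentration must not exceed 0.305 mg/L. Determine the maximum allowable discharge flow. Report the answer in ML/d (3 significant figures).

Mass balance at complete mixing: C_std·(Q_w + Q_r) = Q_w·C_e + Q_r·C_b.
Rearranging, Q_w = Q_r·(C_std − C_b)/(C_e − C_std) = 14.5·(0.305 − 0.1) / (2.61 − 0.305) = 1.29 m³/s.
= 111.4 ML/d.

111 ML/d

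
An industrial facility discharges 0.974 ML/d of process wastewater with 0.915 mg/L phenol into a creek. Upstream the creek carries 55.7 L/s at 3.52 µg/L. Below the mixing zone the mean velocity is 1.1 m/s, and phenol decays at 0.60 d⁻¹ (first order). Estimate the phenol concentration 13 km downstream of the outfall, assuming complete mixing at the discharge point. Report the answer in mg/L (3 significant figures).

0.145 mg/L

0.974 ML/d = 0.01127 m³/s.
55.7 L/s = 0.0557 m³/s.
3.52 µg/L = 0.00352 mg/L.
After complete mixing, C₀ = (0.01127·0.915 + 0.0557·0.00352) / 0.06697 = 0.1569 mg/L.
Travel time t = 1.3e+04 m / 1.1 m/s = 1.182e+04 s = 0.1368 d.
C = 0.1569·exp(−0.60·0.1368) = 0.1569·0.9212 = 0.1446 mg/L.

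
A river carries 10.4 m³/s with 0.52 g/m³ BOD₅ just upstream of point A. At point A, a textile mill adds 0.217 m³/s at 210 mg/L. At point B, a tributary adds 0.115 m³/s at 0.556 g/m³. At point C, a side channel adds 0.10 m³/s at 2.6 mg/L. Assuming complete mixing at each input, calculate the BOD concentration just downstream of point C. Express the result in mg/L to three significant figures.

4.74 mg/L

After input A: C = (10.4·0.52 + 0.217·210) / 10.62 = 4.802 mg/L.
After input B: C = (10.62·4.802 + 0.115·0.556) / 10.73 = 4.756 mg/L.
After input C: C = (10.73·4.756 + 0.1·2.6) / 10.83 = 4.736 mg/L.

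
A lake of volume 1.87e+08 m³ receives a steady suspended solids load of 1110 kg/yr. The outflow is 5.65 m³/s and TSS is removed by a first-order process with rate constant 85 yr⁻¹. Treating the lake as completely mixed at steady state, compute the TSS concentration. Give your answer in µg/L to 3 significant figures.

Outflow Q = 5.65 m³/s × 3.156e+07 s/yr = 1.783e+08 m³/yr.
Steady-state CSTR mass balance: W = Q·C + k·V·C, so C = W/(Q + kV).
Q + kV = 1.783e+08 + 85·1.87e+08 = 1.607e+10 m³/yr.
C = 1110/1.607e+10 = 6.906e-08 kg/m³ = 6.906e-05 mg/L = 0.06906 µg/L.

0.0691 µg/L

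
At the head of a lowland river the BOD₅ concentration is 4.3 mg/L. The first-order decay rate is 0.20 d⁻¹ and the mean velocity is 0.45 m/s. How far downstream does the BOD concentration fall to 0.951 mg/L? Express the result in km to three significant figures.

293 km

From C = C₀·e^(−kt), t = ln(C₀/C)/k = ln(4.3/0.951)/0.20 = 1.509/0.20 = 7.544 d.
Distance = v·t = 0.45 m/s × 6.518e+05 s = 2.933e+05 m = 293.3 km.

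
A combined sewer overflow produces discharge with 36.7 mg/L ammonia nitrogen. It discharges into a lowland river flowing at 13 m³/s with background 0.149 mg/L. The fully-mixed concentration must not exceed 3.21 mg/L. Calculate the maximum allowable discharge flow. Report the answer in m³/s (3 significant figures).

Mass balance at complete mixing: C_std·(Q_w + Q_r) = Q_w·C_e + Q_r·C_b.
Rearranging, Q_w = Q_r·(C_std − C_b)/(C_e − C_std) = 13·(3.21 − 0.149) / (36.7 − 3.21) = 1.188 m³/s.

1.19 m³/s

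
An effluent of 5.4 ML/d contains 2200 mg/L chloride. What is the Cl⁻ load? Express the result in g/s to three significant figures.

5.4 ML/d = 0.0625 m³/s.
Mass flux = Q·C = 0.0625 m³/s × 2200 g/m³ = 137.5 g/s.

138 g/s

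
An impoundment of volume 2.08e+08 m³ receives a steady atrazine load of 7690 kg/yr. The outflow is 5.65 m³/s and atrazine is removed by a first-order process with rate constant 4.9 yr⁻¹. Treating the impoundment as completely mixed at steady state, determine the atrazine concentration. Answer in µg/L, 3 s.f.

6.42 µg/L

Outflow Q = 5.65 m³/s × 3.156e+07 s/yr = 1.783e+08 m³/yr.
Steady-state CSTR mass balance: W = Q·C + k·V·C, so C = W/(Q + kV).
Q + kV = 1.783e+08 + 4.9·2.08e+08 = 1.198e+09 m³/yr.
C = 7690/1.198e+09 = 6.422e-06 kg/m³ = 0.006422 mg/L = 6.422 µg/L.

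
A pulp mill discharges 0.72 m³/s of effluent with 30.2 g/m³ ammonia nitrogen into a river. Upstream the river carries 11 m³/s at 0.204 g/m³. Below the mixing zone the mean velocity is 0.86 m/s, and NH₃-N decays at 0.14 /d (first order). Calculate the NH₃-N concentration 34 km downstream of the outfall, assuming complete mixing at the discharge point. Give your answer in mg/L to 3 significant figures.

1.92 mg/L

After complete mixing, C₀ = (0.72·30.2 + 11·0.204) / 11.72 = 2.047 mg/L.
Travel time t = 3.4e+04 m / 0.86 m/s = 3.953e+04 s = 0.4576 d.
C = 2.047·exp(−0.14·0.4576) = 2.047·0.9379 = 1.92 mg/L.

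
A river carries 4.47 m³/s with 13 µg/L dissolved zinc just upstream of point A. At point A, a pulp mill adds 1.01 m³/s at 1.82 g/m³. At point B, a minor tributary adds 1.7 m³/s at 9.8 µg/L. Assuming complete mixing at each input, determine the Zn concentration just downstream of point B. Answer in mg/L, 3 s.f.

13 µg/L = 0.013 mg/L.
After input A: C = (4.47·0.013 + 1.01·1.82) / 5.48 = 0.346 mg/L.
9.8 µg/L = 0.0098 mg/L.
After input B: C = (5.48·0.346 + 1.7·0.0098) / 7.18 = 0.2664 mg/L.

0.266 mg/L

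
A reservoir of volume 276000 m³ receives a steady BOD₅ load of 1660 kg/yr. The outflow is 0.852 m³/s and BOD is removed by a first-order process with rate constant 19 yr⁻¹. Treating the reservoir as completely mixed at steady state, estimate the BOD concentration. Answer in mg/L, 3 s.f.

0.0517 mg/L

Outflow Q = 0.852 m³/s × 3.156e+07 s/yr = 2.689e+07 m³/yr.
Steady-state CSTR mass balance: W = Q·C + k·V·C, so C = W/(Q + kV).
Q + kV = 2.689e+07 + 19·276000 = 3.213e+07 m³/yr.
C = 1660/3.213e+07 = 5.166e-05 kg/m³ = 0.05166 mg/L.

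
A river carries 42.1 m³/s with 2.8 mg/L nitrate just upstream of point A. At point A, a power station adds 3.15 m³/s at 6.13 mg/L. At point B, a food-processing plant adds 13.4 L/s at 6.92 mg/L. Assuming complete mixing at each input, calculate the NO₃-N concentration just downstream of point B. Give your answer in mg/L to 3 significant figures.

After input A: C = (42.1·2.8 + 3.15·6.13) / 45.25 = 3.032 mg/L.
13.4 L/s = 0.0134 m³/s.
After input B: C = (45.25·3.032 + 0.0134·6.92) / 45.26 = 3.033 mg/L.

3.03 mg/L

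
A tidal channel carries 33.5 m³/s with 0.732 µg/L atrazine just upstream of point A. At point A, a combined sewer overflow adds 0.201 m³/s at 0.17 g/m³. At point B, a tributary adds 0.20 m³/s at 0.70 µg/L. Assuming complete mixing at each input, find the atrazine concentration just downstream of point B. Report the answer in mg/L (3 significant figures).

0.00174 mg/L

0.732 µg/L = 0.000732 mg/L.
After input A: C = (33.5·0.000732 + 0.201·0.17) / 33.7 = 0.001742 mg/L.
0.70 µg/L = 0.0007 mg/L.
After input B: C = (33.7·0.001742 + 0.2·0.0007) / 33.9 = 0.001735 mg/L.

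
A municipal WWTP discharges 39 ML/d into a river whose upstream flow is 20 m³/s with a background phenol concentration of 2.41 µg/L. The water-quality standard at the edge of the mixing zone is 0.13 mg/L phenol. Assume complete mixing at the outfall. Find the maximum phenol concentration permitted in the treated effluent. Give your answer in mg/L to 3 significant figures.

39 ML/d = 0.4514 m³/s.
2.41 µg/L = 0.00241 mg/L.
Mass balance: 0.13·20.45 = 0.4514·Cₑ + 20·0.00241.
Cₑ = (2.659 − 0.0482) / 0.4514 = 5.783 mg/L.

5.78 mg/L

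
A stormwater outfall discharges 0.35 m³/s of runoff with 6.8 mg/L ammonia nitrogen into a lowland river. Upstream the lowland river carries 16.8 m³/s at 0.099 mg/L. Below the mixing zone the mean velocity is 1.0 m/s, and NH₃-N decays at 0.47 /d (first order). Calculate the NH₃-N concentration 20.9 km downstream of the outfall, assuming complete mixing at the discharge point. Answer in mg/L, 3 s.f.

0.210 mg/L

After complete mixing, C₀ = (0.35·6.8 + 16.8·0.099) / 17.15 = 0.2358 mg/L.
Travel time t = 2.09e+04 m / 1.0 m/s = 2.09e+04 s = 0.2419 d.
C = 0.2358·exp(−0.47·0.2419) = 0.2358·0.8925 = 0.2104 mg/L.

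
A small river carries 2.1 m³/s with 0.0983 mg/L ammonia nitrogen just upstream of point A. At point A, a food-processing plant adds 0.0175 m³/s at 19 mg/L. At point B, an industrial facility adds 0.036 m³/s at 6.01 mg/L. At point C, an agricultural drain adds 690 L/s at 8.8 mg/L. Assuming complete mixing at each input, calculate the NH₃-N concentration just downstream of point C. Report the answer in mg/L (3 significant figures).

2.40 mg/L

After input A: C = (2.1·0.0983 + 0.0175·19) / 2.118 = 0.2545 mg/L.
After input B: C = (2.118·0.2545 + 0.036·6.01) / 2.154 = 0.3507 mg/L.
690 L/s = 0.69 m³/s.
After input C: C = (2.154·0.3507 + 0.69·8.8) / 2.844 = 2.401 mg/L.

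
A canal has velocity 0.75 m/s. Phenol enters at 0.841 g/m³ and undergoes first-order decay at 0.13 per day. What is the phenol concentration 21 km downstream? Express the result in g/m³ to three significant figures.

Travel time t = 21 km / 0.75 m/s = 2.1e+04/0.75 = 2.8e+04 s = 0.3241 d.
First-order decay: C = 0.841·exp(−0.13·0.3241) = 0.841·0.9587 = 0.8063 g/m³.

0.806 g/m³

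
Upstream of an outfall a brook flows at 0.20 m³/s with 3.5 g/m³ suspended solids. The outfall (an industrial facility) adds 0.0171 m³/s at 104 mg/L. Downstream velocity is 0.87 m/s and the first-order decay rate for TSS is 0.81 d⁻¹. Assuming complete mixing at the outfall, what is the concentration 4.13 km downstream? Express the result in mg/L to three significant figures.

After complete mixing, C₀ = (0.0171·104 + 0.2·3.5) / 0.2171 = 11.42 mg/L.
Travel time t = 4130 m / 0.87 m/s = 4747 s = 0.05494 d.
C = 11.42·exp(−0.81·0.05494) = 11.42·0.9565 = 10.92 mg/L.

10.9 mg/L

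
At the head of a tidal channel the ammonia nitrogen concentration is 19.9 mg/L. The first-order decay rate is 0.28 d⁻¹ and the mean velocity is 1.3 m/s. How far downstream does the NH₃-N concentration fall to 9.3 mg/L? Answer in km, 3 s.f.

From C = C₀·e^(−kt), t = ln(C₀/C)/k = ln(19.9/9.3)/0.28 = 0.7607/0.28 = 2.717 d.
Distance = v·t = 1.3 m/s × 2.347e+05 s = 3.052e+05 m = 305.2 km.

305 km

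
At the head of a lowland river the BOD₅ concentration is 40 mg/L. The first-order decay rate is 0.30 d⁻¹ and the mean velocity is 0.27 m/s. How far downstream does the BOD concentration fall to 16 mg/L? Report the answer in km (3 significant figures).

71.3 km

From C = C₀·e^(−kt), t = ln(C₀/C)/k = ln(40/16)/0.30 = 0.9163/0.30 = 3.054 d.
Distance = v·t = 0.27 m/s × 2.639e+05 s = 7.125e+04 m = 71.25 km.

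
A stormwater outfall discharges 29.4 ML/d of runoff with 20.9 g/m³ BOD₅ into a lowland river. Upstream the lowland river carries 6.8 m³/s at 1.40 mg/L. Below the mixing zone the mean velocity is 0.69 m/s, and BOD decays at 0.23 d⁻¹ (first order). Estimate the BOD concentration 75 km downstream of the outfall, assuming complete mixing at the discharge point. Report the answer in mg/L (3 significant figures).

29.4 ML/d = 0.3403 m³/s.
After complete mixing, C₀ = (0.3403·20.9 + 6.8·1.4) / 7.14 = 2.329 mg/L.
Travel time t = 7.5e+04 m / 0.69 m/s = 1.087e+05 s = 1.258 d.
C = 2.329·exp(−0.23·1.258) = 2.329·0.7487 = 1.744 mg/L.

1.74 mg/L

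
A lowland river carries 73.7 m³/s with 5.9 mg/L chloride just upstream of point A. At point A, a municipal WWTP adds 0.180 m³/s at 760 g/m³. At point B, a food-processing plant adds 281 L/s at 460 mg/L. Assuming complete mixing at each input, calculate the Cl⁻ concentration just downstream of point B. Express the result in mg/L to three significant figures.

After input A: C = (73.7·5.9 + 0.18·760) / 73.88 = 7.737 mg/L.
281 L/s = 0.281 m³/s.
After input B: C = (73.88·7.737 + 0.281·460) / 74.16 = 9.451 mg/L.

9.45 mg/L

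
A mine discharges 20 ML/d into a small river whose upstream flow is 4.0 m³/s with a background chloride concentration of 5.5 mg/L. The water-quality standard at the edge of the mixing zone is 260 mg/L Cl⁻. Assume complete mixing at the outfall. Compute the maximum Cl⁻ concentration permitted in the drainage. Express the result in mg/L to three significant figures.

20 ML/d = 0.2315 m³/s.
Mass balance: 260·4.231 = 0.2315·Cₑ + 4·5.5.
Cₑ = (1100 − 22) / 0.2315 = 4658 mg/L.

4660 mg/L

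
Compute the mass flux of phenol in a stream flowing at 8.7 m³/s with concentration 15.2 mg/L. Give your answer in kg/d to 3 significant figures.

11400 kg/d

Mass flux = Q·C = 8.7 m³/s × 15.2 g/m³ = 132.2 g/s.
= 132.2 g/s × 86.4 = 1.143e+04 kg/d.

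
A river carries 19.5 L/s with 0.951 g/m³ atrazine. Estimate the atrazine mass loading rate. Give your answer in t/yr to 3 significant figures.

0.585 t/yr

19.5 L/s = 0.0195 m³/s.
Mass flux = Q·C = 0.0195 m³/s × 0.951 g/m³ = 0.01854 g/s.
= 0.01854 g/s × 31.56 = 0.5852 t/yr.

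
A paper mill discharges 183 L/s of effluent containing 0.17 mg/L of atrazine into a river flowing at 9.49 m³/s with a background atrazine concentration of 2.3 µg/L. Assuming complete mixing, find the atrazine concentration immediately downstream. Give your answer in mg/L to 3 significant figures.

183 L/s = 0.183 m³/s.
2.3 µg/L = 0.0023 mg/L.
Conservation of mass across the mixing zone: C = (0.183·0.17 + 9.49·0.0023) / (0.183 + 9.49) = 0.05294/9.673 = 0.005473 mg/L.

0.00547 mg/L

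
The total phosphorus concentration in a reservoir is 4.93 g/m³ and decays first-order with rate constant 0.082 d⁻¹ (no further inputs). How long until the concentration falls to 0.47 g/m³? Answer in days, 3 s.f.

t = ln(C₀/C)/k = ln(4.93/0.47)/0.082 = 2.35/0.082 = 28.66 d.

28.7 d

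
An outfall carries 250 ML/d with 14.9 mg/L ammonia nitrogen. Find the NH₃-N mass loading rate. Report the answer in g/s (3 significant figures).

250 ML/d = 2.894 m³/s.
Mass flux = Q·C = 2.894 m³/s × 14.9 g/m³ = 43.11 g/s.

43.1 g/s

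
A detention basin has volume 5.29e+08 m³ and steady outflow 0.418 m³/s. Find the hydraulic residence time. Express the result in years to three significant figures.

Q = 0.418 m³/s × 3.156e+07 s/yr = 1.319e+07 m³/yr.
Hydraulic residence time τ = V/Q = 5.29e+08/1.319e+07 = 40.1 yr.

40.1 yr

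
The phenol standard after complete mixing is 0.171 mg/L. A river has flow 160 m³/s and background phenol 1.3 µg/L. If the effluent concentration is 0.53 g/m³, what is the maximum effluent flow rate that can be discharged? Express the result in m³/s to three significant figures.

75.6 m³/s

1.3 µg/L = 0.0013 mg/L.
Mass balance at complete mixing: C_std·(Q_w + Q_r) = Q_w·C_e + Q_r·C_b.
Rearranging, Q_w = Q_r·(C_std − C_b)/(C_e − C_std) = 160·(0.171 − 0.0013) / (0.53 − 0.171) = 75.63 m³/s.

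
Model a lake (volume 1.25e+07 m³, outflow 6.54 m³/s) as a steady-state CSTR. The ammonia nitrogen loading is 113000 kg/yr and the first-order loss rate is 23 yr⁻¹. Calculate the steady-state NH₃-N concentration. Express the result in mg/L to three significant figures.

0.229 mg/L

Outflow Q = 6.54 m³/s × 3.156e+07 s/yr = 2.064e+08 m³/yr.
Steady-state CSTR mass balance: W = Q·C + k·V·C, so C = W/(Q + kV).
Q + kV = 2.064e+08 + 23·1.25e+07 = 4.939e+08 m³/yr.
C = 113000/4.939e+08 = 0.0002288 kg/m³ = 0.2288 mg/L.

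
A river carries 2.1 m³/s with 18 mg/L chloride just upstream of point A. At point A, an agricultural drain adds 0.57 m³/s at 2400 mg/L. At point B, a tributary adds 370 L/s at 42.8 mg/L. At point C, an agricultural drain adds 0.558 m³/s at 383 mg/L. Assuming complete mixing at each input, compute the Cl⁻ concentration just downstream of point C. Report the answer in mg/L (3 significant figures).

455 mg/L

After input A: C = (2.1·18 + 0.57·2400) / 2.67 = 526.5 mg/L.
370 L/s = 0.37 m³/s.
After input B: C = (2.67·526.5 + 0.37·42.8) / 3.04 = 467.6 mg/L.
After input C: C = (3.04·467.6 + 0.558·383) / 3.598 = 454.5 mg/L.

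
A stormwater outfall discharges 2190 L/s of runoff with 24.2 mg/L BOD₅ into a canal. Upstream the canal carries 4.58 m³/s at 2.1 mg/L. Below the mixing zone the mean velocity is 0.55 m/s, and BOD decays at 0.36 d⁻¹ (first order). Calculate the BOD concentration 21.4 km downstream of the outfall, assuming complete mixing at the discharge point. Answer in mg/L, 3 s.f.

2190 L/s = 2.19 m³/s.
After complete mixing, C₀ = (2.19·24.2 + 4.58·2.1) / 6.77 = 9.249 mg/L.
Travel time t = 2.14e+04 m / 0.55 m/s = 3.891e+04 s = 0.4503 d.
C = 9.249·exp(−0.36·0.4503) = 9.249·0.8503 = 7.865 mg/L.

7.86 mg/L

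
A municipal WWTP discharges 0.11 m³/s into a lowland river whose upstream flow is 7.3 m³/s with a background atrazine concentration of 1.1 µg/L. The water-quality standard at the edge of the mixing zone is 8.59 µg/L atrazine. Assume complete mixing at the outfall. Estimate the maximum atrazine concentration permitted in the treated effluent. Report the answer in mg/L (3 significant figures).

1.1 µg/L = 0.0011 mg/L.
8.59 µg/L = 0.00859 mg/L.
Mass balance: 0.00859·7.41 = 0.11·Cₑ + 7.3·0.0011.
Cₑ = (0.06365 − 0.00803) / 0.11 = 0.5057 mg/L.

0.506 mg/L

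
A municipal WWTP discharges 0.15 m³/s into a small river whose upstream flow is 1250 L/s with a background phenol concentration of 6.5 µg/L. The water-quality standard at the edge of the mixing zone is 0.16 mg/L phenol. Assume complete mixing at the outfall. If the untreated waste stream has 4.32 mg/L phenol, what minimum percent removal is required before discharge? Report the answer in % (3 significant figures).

1250 L/s = 1.25 m³/s.
6.5 µg/L = 0.0065 mg/L.
Mass balance: 0.16·1.4 = 0.15·Cₑ + 1.25·0.0065.
Cₑ = (0.224 − 0.008125) / 0.15 = 1.439 mg/L.
Required removal = 1 − 1.439/4.32 = 66.69 %.

66.7 %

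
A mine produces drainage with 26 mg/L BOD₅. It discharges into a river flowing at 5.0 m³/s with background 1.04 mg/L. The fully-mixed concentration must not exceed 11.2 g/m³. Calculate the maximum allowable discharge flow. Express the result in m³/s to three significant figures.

3.43 m³/s

Mass balance at complete mixing: C_std·(Q_w + Q_r) = Q_w·C_e + Q_r·C_b.
Rearranging, Q_w = Q_r·(C_std − C_b)/(C_e − C_std) = 5.0·(11.2 − 1.04) / (26 − 11.2) = 3.432 m³/s.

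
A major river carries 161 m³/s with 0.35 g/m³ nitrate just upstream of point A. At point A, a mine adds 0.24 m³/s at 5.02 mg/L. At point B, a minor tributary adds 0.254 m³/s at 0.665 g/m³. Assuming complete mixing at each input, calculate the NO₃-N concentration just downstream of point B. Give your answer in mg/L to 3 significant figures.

After input A: C = (161·0.35 + 0.24·5.02) / 161.2 = 0.357 mg/L.
After input B: C = (161.2·0.357 + 0.254·0.665) / 161.5 = 0.3574 mg/L.

0.357 mg/L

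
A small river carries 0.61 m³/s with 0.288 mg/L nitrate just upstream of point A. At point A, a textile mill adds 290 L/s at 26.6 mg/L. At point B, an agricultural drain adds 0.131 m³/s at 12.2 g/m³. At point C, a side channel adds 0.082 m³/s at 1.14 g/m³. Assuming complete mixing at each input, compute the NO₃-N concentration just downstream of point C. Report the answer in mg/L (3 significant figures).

8.61 mg/L

290 L/s = 0.29 m³/s.
After input A: C = (0.61·0.288 + 0.29·26.6) / 0.9 = 8.766 mg/L.
After input B: C = (0.9·8.766 + 0.131·12.2) / 1.031 = 9.203 mg/L.
After input C: C = (1.031·9.203 + 0.082·1.14) / 1.113 = 8.609 mg/L.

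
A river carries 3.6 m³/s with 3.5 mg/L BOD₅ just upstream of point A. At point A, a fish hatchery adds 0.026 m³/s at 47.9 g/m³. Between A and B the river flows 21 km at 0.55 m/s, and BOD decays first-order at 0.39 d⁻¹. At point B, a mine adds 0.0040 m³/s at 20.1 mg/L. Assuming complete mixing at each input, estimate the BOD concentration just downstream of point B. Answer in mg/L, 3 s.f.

After input A: C = (3.6·3.5 + 0.026·47.9) / 3.626 = 3.818 mg/L.
Over the 21 km reach to input B (t = 3.818e+04 s = 0.4419 d), decay gives C = 3.818·exp(−0.39·0.4419) = 3.214 mg/L.
After input B: C = (3.626·3.214 + 0.004·20.1) / 3.63 = 3.232 mg/L.

3.23 mg/L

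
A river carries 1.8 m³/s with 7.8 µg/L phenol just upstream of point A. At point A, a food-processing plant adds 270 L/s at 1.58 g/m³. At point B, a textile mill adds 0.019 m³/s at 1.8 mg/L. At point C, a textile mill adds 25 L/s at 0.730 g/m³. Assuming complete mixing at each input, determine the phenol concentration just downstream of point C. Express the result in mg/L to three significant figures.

7.8 µg/L = 0.0078 mg/L.
270 L/s = 0.27 m³/s.
After input A: C = (1.8·0.0078 + 0.27·1.58) / 2.07 = 0.2129 mg/L.
After input B: C = (2.07·0.2129 + 0.019·1.8) / 2.089 = 0.2273 mg/L.
25 L/s = 0.025 m³/s.
After input C: C = (2.089·0.2273 + 0.025·0.73) / 2.114 = 0.2332 mg/L.

0.233 mg/L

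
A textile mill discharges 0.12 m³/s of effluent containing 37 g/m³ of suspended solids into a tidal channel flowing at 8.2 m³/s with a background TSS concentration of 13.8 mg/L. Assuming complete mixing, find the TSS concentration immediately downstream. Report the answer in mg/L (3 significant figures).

14.1 mg/L

Conservation of mass across the mixing zone: C = (0.12·37 + 8.2·13.8) / (0.12 + 8.2) = 117.6/8.32 = 14.13 mg/L.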